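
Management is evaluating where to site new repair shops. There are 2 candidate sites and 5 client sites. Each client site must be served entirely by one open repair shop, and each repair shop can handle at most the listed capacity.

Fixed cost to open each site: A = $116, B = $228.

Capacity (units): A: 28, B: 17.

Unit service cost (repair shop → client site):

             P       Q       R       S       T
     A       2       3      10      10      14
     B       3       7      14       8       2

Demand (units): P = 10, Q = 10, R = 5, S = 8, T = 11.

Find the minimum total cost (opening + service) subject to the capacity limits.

Open {A, B}: P→A 2·10=20, Q→A 3·10=30, R→B 14·5=70, S→A 10·8=80, T→B 2·11=22.
Loads: A carries 28/28, B carries 16/17. Service 222; fixed 344; total 566.

Minimum total cost: 566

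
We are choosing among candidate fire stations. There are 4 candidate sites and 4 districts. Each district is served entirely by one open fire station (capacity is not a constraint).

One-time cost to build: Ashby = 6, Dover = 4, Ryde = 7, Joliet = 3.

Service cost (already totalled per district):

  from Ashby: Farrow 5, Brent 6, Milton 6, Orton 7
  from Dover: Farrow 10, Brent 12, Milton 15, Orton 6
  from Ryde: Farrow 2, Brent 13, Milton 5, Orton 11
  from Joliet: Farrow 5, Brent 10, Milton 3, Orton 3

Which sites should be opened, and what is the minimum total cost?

For any fixed open set, each district goes to its cheapest open site; total = fixed + service.
{Joliet}: Farrow→Joliet 5, Brent→Joliet 10, Milton→Joliet 3, Orton→Joliet 3. Service 21; fixed 3; total 24.
{Ashby, Joliet}: Farrow→Ashby 5, Brent→Ashby 6, Milton→Joliet 3, Orton→Joliet 3. Service 17; fixed 9; total 26.
{Dover, Joliet}: service 21 + fixed 7 = 28
{Ashby, Dover, Ryde, Joliet}: service 14 + fixed 20 = 34
(All 15 nonempty subsets were checked; Joliet only is lowest.)

Open Joliet only; minimum total cost 24.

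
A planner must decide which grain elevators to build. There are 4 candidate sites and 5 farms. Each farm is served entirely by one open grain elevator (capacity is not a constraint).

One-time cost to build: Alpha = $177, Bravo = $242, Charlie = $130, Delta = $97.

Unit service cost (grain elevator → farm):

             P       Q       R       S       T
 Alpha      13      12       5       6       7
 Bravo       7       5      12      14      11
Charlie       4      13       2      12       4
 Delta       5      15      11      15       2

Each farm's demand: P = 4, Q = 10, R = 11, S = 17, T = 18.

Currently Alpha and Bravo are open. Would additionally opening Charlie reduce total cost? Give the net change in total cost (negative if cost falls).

Current service cost with {Alpha, Bravo}: 361.
Adding Charlie: each farm re-picks its cheapest; new service cost 262, saving 99.
Extra fixed cost: 130. Net change = 130 − 99 = 31.
(Totals: 780 → 811.)

No — net change +31 (cost rises by 31).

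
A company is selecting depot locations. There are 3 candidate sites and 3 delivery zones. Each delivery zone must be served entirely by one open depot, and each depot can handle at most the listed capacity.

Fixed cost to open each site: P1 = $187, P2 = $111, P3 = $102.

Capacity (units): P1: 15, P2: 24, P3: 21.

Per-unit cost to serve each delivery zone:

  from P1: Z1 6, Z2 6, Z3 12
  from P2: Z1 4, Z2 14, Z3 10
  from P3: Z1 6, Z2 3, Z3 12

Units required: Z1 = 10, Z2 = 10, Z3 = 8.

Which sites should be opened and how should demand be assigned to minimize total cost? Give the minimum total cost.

Minimum total cost: 363

Open {P2, P3}: Z1→P2 4·10=40, Z2→P3 3·10=30, Z3→P2 10·8=80.
Loads: P2 carries 18/24, P3 carries 10/21. Service 150; fixed 213; total 363.
Next best feasible plan costs 379.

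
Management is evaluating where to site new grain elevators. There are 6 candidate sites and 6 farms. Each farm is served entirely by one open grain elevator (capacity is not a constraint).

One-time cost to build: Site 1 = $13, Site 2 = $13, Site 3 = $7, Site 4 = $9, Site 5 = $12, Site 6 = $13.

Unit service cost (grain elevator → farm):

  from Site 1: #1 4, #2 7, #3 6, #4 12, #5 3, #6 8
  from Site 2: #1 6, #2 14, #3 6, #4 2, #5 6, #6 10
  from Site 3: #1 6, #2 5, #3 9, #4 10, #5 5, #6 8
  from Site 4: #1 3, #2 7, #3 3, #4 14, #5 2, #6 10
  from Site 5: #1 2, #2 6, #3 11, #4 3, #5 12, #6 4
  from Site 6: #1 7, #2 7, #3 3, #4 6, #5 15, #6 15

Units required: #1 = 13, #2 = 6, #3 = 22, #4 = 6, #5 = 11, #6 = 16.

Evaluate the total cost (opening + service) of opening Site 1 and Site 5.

Total cost: 334

Each farm is assigned to its cheapest site among the open ones.
{Site 1, Site 5}: #1→Site 5 2·13=26, #2→Site 5 6·6=36, #3→Site 1 6·22=132, #4→Site 5 3·6=18, #5→Site 1 3·11=33, #6→Site 5 4·16=64. Service 309; fixed 25; total 334.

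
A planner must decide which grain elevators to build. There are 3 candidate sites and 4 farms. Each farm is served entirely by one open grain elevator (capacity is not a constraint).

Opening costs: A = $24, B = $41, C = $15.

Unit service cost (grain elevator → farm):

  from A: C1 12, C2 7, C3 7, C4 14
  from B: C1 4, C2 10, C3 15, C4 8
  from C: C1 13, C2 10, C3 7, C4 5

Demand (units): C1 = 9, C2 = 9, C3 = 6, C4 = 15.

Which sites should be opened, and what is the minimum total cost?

For any fixed open set, each farm goes to its cheapest open site; total = fixed + service.
{A, B, C}: C1→B 4·9=36, C2→A 7·9=63, C3→A 7·6=42, C4→C 5·15=75. Service 216; fixed 80; total 296.
{B, C}: service 243 + fixed 56 = 299
{A, B}: service 261 + fixed 65 = 326
{C}: C1→C 13·9=117, C2→C 10·9=90, C3→C 7·6=42, C4→C 5·15=75. Service 324; fixed 15; total 339.
No other subset beats 296.

Open A, B and C; minimum total cost 296.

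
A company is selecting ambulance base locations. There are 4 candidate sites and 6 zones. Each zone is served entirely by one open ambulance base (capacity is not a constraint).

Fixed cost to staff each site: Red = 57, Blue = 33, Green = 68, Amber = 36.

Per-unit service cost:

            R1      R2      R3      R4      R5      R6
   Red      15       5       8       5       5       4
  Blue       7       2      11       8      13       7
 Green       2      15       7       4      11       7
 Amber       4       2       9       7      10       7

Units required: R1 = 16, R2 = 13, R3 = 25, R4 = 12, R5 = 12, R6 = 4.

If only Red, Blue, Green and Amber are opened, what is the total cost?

Total cost: 551

Each zone is assigned to its cheapest site among the open ones.
{Red, Blue, Green, Amber}: R1→Green 2·16=32, R2→Blue 2·13=26, R3→Green 7·25=175, R4→Green 4·12=48, R5→Red 5·12=60, R6→Red 4·4=16. Service 357; fixed 194; total 551.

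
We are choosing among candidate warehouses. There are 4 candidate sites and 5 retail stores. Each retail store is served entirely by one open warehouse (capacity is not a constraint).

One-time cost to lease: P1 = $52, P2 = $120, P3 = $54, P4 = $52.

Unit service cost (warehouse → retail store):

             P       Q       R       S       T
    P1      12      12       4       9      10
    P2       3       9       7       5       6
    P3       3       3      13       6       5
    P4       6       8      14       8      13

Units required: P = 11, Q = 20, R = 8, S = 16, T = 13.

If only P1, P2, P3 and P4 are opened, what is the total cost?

Total cost: 548

Each retail store is assigned to its cheapest site among the open ones.
{P1, P2, P3, P4}: P→P2 3·11=33, Q→P3 3·20=60, R→P1 4·8=32, S→P2 5·16=80, T→P3 5·13=65. Service 270; fixed 278; total 548.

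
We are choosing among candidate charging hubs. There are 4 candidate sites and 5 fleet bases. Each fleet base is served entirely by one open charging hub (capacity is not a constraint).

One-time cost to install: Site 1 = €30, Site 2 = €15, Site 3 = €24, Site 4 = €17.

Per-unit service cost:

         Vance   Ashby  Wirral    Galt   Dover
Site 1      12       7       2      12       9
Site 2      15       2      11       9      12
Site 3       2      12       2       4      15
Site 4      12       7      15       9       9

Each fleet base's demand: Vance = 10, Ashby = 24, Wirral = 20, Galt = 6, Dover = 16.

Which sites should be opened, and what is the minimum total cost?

Open Site 2, Site 3 and Site 4; minimum total cost 332.

For any fixed open set, each fleet base goes to its cheapest open site; total = fixed + service.
{Site 2, Site 3, Site 4}: Vance→Site 3 2·10=20, Ashby→Site 2 2·24=48, Wirral→Site 3 2·20=40, Galt→Site 3 4·6=24, Dover→Site 4 9·16=144. Service 276; fixed 56; total 332.
{Site 1, Site 2, Site 3}: service 276 + fixed 69 = 345
{Site 1, Site 2, Site 3, Site 4}: service 276 + fixed 86 = 362
{Site 2}: service 664 + fixed 15 = 679
No other subset beats 332.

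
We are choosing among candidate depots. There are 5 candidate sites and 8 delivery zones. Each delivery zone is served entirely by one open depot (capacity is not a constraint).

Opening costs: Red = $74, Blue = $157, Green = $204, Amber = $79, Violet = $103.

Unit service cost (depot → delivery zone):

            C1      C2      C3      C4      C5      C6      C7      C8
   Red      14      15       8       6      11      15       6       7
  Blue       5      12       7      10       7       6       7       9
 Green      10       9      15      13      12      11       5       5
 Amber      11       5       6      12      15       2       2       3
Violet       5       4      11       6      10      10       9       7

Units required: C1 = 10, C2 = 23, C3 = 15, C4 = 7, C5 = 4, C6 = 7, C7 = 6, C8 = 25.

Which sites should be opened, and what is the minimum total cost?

Open Amber and Violet; minimum total cost 597.

For any fixed open set, each delivery zone goes to its cheapest open site; total = fixed + service.
{Amber, Violet}: C1→Violet 5·10=50, C2→Violet 4·23=92, C3→Amber 6·15=90, C4→Violet 6·7=42, C5→Violet 10·4=40, C6→Amber 2·7=14, C7→Amber 2·6=12, C8→Amber 3·25=75. Service 415; fixed 182; total 597.
{Amber}: C1→Amber 11·10=110, C2→Amber 5·23=115, C3→Amber 6·15=90, C4→Amber 12·7=84, C5→Amber 15·4=60, C6→Amber 2·7=14, C7→Amber 2·6=12, C8→Amber 3·25=75. Service 560; fixed 79; total 639.
{Red, Amber}: service 502 + fixed 153 = 655
{Red, Blue, Green, Amber, Violet}: service 403 + fixed 617 = 1020
No other subset beats 597.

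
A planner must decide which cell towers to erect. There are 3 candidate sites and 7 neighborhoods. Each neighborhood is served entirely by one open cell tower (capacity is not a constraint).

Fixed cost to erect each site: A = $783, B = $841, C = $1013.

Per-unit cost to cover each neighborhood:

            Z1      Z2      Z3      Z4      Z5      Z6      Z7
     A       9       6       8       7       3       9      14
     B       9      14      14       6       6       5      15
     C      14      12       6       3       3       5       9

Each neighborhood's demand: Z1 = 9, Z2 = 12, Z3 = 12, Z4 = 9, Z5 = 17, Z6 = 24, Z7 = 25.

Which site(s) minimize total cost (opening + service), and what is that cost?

Open A only; minimum total cost 1712.

For any fixed open set, each neighborhood goes to its cheapest open site; total = fixed + service.
{A}: Z1→A 9·9=81, Z2→A 6·12=72, Z3→A 8·12=96, Z4→A 7·9=63, Z5→A 3·17=51, Z6→A 9·24=216, Z7→A 14·25=350. Service 929; fixed 783; total 1712.
{C}: service 765 + fixed 1013 = 1778
{B}: Z1→B 9·9=81, Z2→B 14·12=168, Z3→B 14·12=168, Z4→B 6·9=54, Z5→B 6·17=102, Z6→B 5·24=120, Z7→B 15·25=375. Service 1068; fixed 841; total 1909.
{A, B, C}: service 648 + fixed 2637 = 3285
(All 7 nonempty subsets were checked; A only is lowest.)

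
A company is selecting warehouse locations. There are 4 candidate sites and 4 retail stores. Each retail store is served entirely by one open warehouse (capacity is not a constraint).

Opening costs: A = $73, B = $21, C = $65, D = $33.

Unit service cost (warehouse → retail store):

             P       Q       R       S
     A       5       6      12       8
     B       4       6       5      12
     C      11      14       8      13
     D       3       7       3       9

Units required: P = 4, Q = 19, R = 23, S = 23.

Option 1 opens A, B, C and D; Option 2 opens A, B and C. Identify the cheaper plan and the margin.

Option 1: {A, B, C, D}: P→D 3·4=12, Q→A 6·19=114, R→D 3·23=69, S→A 8·23=184. Service 379; fixed 192; total 571.
Option 2: {A, B, C}: P→B 4·4=16, Q→A 6·19=114, R→B 5·23=115, S→A 8·23=184. Service 429; fixed 159; total 588.
Difference: |571 − 588| = 17.

Option 1 is cheaper by 17.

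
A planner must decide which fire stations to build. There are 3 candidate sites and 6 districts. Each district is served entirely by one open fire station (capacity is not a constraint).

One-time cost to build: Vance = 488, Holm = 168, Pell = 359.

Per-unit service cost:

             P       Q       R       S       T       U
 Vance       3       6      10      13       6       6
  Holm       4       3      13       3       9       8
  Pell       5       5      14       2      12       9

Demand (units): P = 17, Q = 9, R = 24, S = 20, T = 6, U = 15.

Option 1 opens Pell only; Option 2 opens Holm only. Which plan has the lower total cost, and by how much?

Option 2 is cheaper by 263.

Option 1: {Pell}: P→Pell 5·17=85, Q→Pell 5·9=45, R→Pell 14·24=336, S→Pell 2·20=40, T→Pell 12·6=72, U→Pell 9·15=135. Service 713; fixed 359; total 1072.
Option 2: {Holm}: P→Holm 4·17=68, Q→Holm 3·9=27, R→Holm 13·24=312, S→Holm 3·20=60, T→Holm 9·6=54, U→Holm 8·15=120. Service 641; fixed 168; total 809.
Difference: |1072 − 809| = 263.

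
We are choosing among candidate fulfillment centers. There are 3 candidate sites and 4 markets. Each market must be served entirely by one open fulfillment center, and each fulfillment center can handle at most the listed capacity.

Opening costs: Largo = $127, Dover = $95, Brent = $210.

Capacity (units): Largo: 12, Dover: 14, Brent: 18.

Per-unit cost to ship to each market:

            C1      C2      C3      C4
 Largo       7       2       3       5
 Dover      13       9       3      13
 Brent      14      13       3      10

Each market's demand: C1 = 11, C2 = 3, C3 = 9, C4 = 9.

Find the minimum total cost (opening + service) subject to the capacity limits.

Open {Dover, Brent}: C1→Dover 13·11=143, C2→Dover 9·3=27, C3→Brent 3·9=27, C4→Brent 10·9=90.
Loads: Dover carries 14/14, Brent carries 18/18. Service 287; fixed 305; total 592.
Next best feasible plan costs 653.

Minimum total cost: 592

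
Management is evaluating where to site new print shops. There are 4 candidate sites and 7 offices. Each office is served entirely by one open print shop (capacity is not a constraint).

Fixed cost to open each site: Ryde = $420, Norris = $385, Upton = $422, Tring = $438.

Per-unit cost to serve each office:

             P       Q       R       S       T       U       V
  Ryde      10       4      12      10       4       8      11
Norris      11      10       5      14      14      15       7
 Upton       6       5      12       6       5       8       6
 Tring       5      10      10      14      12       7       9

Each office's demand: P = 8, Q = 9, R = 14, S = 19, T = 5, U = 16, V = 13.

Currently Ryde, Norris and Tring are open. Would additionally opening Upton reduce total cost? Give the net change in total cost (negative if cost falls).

Current service cost with {Ryde, Norris, Tring}: 559.
Adding Upton: each office re-picks its cheapest; new service cost 470, saving 89.
Extra fixed cost: 422. Net change = 422 − 89 = 333.
(Totals: 1802 → 2135.)

No — net change +333 (cost rises by 333).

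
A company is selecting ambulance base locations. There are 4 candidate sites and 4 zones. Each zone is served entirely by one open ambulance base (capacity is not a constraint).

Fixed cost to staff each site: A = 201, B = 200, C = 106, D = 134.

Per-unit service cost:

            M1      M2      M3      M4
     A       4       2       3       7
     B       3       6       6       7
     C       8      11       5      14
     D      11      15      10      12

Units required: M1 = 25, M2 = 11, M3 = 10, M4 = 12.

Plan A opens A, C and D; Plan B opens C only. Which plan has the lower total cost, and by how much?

Plan A: {A, C, D}: M1→A 4·25=100, M2→A 2·11=22, M3→A 3·10=30, M4→A 7·12=84. Service 236; fixed 441; total 677.
Plan B: {C}: M1→C 8·25=200, M2→C 11·11=121, M3→C 5·10=50, M4→C 14·12=168. Service 539; fixed 106; total 645.
Difference: |677 − 645| = 32.

Plan B is cheaper by 32.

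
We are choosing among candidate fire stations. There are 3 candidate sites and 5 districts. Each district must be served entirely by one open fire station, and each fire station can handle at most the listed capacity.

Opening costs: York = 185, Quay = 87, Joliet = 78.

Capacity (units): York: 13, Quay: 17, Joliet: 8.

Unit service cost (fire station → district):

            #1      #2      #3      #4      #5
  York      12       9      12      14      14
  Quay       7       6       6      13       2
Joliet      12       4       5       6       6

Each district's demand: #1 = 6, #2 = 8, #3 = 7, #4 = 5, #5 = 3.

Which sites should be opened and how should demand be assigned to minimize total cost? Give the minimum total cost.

Open {York, Quay}: #1→Quay 7·6=42, #2→York 9·8=72, #3→Quay 6·7=42, #4→York 14·5=70, #5→Quay 2·3=6.
Loads: York carries 13/13, Quay carries 16/17. Service 232; fixed 272; total 504.
Next best feasible plan costs 522.

Minimum total cost: 504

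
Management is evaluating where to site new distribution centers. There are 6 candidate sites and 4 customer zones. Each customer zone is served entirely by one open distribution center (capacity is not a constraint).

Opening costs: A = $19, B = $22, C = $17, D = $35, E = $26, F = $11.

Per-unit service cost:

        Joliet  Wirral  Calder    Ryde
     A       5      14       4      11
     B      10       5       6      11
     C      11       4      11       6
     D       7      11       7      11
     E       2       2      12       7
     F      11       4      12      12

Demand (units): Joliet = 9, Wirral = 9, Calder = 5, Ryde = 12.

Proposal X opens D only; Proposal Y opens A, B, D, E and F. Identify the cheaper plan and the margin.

Proposal X: {D}: Joliet→D 7·9=63, Wirral→D 11·9=99, Calder→D 7·5=35, Ryde→D 11·12=132. Service 329; fixed 35; total 364.
Proposal Y: {A, B, D, E, F}: Joliet→E 2·9=18, Wirral→E 2·9=18, Calder→A 4·5=20, Ryde→E 7·12=84. Service 140; fixed 113; total 253.
Difference: |364 − 253| = 111.

Proposal Y is cheaper by 111.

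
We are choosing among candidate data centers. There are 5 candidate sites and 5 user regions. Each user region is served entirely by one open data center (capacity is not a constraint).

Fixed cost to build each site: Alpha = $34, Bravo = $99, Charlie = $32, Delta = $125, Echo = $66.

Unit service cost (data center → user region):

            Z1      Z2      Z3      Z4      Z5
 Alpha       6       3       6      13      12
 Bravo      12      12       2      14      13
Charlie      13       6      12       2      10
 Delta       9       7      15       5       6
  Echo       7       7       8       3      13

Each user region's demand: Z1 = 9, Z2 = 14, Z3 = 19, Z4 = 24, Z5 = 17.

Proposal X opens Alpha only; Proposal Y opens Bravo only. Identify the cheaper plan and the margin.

Proposal X: {Alpha}: Z1→Alpha 6·9=54, Z2→Alpha 3·14=42, Z3→Alpha 6·19=114, Z4→Alpha 13·24=312, Z5→Alpha 12·17=204. Service 726; fixed 34; total 760.
Proposal Y: {Bravo}: Z1→Bravo 12·9=108, Z2→Bravo 12·14=168, Z3→Bravo 2·19=38, Z4→Bravo 14·24=336, Z5→Bravo 13·17=221. Service 871; fixed 99; total 970.
Difference: |760 − 970| = 210.

Proposal X is cheaper by 210.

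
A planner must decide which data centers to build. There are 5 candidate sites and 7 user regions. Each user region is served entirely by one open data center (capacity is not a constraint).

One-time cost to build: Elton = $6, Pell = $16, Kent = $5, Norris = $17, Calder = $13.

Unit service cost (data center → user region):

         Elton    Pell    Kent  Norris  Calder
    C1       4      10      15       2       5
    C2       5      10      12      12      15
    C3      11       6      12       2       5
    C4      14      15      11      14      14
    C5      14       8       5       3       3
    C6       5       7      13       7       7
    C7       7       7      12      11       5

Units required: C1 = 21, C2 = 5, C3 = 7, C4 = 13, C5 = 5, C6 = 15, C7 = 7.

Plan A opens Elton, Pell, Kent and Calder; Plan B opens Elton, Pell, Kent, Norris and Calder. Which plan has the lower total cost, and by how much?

Plan A: {Elton, Pell, Kent, Calder}: C1→Elton 4·21=84, C2→Elton 5·5=25, C3→Calder 5·7=35, C4→Kent 11·13=143, C5→Calder 3·5=15, C6→Elton 5·15=75, C7→Calder 5·7=35. Service 412; fixed 40; total 452.
Plan B: {Elton, Pell, Kent, Norris, Calder}: C1→Norris 2·21=42, C2→Elton 5·5=25, C3→Norris 2·7=14, C4→Kent 11·13=143, C5→Norris 3·5=15, C6→Elton 5·15=75, C7→Calder 5·7=35. Service 349; fixed 57; total 406.
Difference: |452 − 406| = 46.

Plan B is cheaper by 46.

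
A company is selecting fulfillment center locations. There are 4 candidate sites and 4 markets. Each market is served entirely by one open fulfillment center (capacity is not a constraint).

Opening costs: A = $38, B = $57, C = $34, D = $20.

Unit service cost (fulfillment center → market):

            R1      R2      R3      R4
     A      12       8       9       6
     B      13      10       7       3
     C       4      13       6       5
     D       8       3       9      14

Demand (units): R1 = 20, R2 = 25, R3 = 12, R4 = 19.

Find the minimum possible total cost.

Minimum total cost: 376

For any fixed open set, each market goes to its cheapest open site; total = fixed + service.
{C, D}: R1→C 4·20=80, R2→D 3·25=75, R3→C 6·12=72, R4→C 5·19=95. Service 322; fixed 54; total 376.
{B, C, D}: R1→C 4·20=80, R2→D 3·25=75, R3→C 6·12=72, R4→B 3·19=57. Service 284; fixed 111; total 395.
{A, C, D}: service 322 + fixed 92 = 414
{A, B, C, D}: service 284 + fixed 149 = 433
No other subset beats 376.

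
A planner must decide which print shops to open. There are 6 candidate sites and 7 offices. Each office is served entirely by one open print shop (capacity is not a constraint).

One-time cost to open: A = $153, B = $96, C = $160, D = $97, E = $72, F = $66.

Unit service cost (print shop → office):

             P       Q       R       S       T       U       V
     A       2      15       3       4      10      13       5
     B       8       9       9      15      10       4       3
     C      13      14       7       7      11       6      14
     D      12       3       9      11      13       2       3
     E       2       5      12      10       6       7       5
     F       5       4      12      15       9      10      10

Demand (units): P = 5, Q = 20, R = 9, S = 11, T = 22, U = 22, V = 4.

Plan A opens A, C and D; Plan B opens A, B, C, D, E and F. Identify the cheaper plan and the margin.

Plan A is cheaper by 146.

Plan A: {A, C, D}: P→A 2·5=10, Q→D 3·20=60, R→A 3·9=27, S→A 4·11=44, T→A 10·22=220, U→D 2·22=44, V→D 3·4=12. Service 417; fixed 410; total 827.
Plan B: {A, B, C, D, E, F}: P→A 2·5=10, Q→D 3·20=60, R→A 3·9=27, S→A 4·11=44, T→E 6·22=132, U→D 2·22=44, V→B 3·4=12. Service 329; fixed 644; total 973.
Difference: |827 − 973| = 146.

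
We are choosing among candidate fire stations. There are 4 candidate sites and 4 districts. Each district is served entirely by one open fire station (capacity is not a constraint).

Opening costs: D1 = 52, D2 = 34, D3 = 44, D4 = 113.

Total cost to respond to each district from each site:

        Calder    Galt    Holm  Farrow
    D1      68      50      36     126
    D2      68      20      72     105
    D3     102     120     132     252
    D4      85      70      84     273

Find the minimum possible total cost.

For any fixed open set, each district goes to its cheapest open site; total = fixed + service.
{D2}: Calder→D2 68, Galt→D2 20, Holm→D2 72, Farrow→D2 105. Service 265; fixed 34; total 299.
{D1, D2}: Calder→D1 68, Galt→D2 20, Holm→D1 36, Farrow→D2 105. Service 229; fixed 86; total 315.
{D1}: service 280 + fixed 52 = 332
{D1, D2, D3, D4}: service 229 + fixed 243 = 472
(All 15 nonempty subsets were checked; D2 only is lowest.)

Minimum total cost: 299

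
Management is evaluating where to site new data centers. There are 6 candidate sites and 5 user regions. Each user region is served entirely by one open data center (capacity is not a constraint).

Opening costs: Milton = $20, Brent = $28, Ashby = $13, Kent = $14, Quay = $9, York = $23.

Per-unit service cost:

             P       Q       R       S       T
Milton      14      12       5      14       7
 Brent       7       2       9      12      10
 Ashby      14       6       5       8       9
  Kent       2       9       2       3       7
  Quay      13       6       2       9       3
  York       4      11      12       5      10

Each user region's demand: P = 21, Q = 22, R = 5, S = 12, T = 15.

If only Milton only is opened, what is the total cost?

Total cost: 876

Each user region is assigned to its cheapest site among the open ones.
{Milton}: P→Milton 14·21=294, Q→Milton 12·22=264, R→Milton 5·5=25, S→Milton 14·12=168, T→Milton 7·15=105. Service 856; fixed 20; total 876.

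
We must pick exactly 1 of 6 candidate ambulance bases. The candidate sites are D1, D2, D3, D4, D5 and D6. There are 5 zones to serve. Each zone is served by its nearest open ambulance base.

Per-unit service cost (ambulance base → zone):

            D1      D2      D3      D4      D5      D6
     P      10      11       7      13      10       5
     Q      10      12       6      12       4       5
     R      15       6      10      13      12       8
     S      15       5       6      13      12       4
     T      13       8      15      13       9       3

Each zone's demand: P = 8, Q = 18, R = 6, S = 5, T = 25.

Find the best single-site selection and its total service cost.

Choose D6 only; total service cost 273.

With exactly 1 open, each zone uses its cheapest among the chosen.
{D6}: P→D6 5·8=40, Q→D6 5·18=90, R→D6 8·6=48, S→D6 4·5=20, T→D6 3·25=75. Service cost 273.
{D5}: service cost 509
{D2}: service cost 565
Among all 6 size-1 choices, {D6} is lowest.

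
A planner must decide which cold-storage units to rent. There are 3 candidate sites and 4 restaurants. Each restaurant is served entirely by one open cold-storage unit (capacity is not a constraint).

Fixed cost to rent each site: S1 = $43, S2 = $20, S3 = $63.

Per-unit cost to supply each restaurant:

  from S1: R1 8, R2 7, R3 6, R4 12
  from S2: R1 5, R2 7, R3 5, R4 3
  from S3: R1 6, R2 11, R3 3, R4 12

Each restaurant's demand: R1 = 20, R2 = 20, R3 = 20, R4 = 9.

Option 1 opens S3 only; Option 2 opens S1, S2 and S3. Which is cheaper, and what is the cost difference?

Option 1: {S3}: R1→S3 6·20=120, R2→S3 11·20=220, R3→S3 3·20=60, R4→S3 12·9=108. Service 508; fixed 63; total 571.
Option 2: {S1, S2, S3}: R1→S2 5·20=100, R2→S1 7·20=140, R3→S3 3·20=60, R4→S2 3·9=27. Service 327; fixed 126; total 453.
Difference: |571 − 453| = 118.

Option 2 is cheaper by 118.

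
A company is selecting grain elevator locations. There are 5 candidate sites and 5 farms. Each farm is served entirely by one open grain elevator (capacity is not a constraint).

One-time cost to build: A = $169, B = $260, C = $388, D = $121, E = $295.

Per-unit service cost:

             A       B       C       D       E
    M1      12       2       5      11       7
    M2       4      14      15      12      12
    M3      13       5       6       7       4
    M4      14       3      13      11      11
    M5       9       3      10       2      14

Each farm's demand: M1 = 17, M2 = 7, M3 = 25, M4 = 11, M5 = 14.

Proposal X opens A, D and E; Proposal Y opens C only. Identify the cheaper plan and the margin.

Proposal X is cheaper by 30.

Proposal X: {A, D, E}: M1→E 7·17=119, M2→A 4·7=28, M3→E 4·25=100, M4→D 11·11=121, M5→D 2·14=28. Service 396; fixed 585; total 981.
Proposal Y: {C}: M1→C 5·17=85, M2→C 15·7=105, M3→C 6·25=150, M4→C 13·11=143, M5→C 10·14=140. Service 623; fixed 388; total 1011.
Difference: |981 − 1011| = 30.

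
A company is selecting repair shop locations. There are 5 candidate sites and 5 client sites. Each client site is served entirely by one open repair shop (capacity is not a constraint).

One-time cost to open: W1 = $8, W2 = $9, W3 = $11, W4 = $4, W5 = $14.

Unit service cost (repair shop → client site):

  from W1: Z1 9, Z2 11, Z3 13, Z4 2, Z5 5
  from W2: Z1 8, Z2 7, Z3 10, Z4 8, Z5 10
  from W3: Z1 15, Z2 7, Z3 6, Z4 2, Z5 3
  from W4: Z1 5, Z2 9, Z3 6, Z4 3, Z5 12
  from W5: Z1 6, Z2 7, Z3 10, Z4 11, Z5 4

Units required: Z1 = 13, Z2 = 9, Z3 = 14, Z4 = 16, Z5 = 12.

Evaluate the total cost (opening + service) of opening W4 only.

Each client site is assigned to its cheapest site among the open ones.
{W4}: Z1→W4 5·13=65, Z2→W4 9·9=81, Z3→W4 6·14=84, Z4→W4 3·16=48, Z5→W4 12·12=144. Service 422; fixed 4; total 426.

Total cost: 426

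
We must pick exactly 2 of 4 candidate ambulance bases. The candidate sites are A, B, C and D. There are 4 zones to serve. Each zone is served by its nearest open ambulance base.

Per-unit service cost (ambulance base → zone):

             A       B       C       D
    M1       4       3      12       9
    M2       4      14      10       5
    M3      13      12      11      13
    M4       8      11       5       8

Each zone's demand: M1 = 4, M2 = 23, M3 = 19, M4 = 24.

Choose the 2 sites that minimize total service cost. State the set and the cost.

Choose A and C; total service cost 437.

With exactly 2 open, each zone uses its cheapest among the chosen.
{A, C}: M1→A 4·4=16, M2→A 4·23=92, M3→C 11·19=209, M4→C 5·24=120. Service cost 437.
{C, D}: service cost 480
{A, B}: service cost 524
Among all 6 size-2 choices, {A, C} is lowest.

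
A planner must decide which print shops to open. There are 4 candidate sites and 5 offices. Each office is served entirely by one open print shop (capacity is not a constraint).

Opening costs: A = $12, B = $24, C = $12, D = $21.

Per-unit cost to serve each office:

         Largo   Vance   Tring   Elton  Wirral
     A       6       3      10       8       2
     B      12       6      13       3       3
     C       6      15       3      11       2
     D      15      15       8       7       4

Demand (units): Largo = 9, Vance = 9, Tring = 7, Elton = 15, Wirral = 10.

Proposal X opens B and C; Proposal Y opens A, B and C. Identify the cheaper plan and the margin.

Proposal Y is cheaper by 15.

Proposal X: {B, C}: Largo→C 6·9=54, Vance→B 6·9=54, Tring→C 3·7=21, Elton→B 3·15=45, Wirral→C 2·10=20. Service 194; fixed 36; total 230.
Proposal Y: {A, B, C}: Largo→A 6·9=54, Vance→A 3·9=27, Tring→C 3·7=21, Elton→B 3·15=45, Wirral→A 2·10=20. Service 167; fixed 48; total 215.
Difference: |230 − 215| = 15.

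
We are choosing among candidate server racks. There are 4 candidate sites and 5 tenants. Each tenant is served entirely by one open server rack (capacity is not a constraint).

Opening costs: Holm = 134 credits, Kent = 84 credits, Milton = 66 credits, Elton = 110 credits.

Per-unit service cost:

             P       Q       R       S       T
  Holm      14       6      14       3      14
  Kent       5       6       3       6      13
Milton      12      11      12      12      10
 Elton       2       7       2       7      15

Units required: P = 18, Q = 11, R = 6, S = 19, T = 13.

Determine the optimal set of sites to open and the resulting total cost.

For any fixed open set, each tenant goes to its cheapest open site; total = fixed + service.
{Kent}: P→Kent 5·18=90, Q→Kent 6·11=66, R→Kent 3·6=18, S→Kent 6·19=114, T→Kent 13·13=169. Service 457; fixed 84; total 541.
{Elton}: service 453 + fixed 110 = 563
{Milton, Elton}: service 388 + fixed 176 = 564
{Holm, Kent, Milton, Elton}: service 301 + fixed 394 = 695
(All 15 nonempty subsets were checked; Kent only is lowest.)

Open Kent only; minimum total cost 541.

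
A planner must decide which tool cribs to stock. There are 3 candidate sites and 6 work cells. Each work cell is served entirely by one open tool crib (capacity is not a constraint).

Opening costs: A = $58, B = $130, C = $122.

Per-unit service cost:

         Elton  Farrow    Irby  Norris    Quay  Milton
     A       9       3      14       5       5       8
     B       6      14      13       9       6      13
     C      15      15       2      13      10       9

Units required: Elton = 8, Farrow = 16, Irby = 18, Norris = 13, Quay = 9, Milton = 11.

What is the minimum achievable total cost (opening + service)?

For any fixed open set, each work cell goes to its cheapest open site; total = fixed + service.
{A, C}: Elton→A 9·8=72, Farrow→A 3·16=48, Irby→C 2·18=36, Norris→A 5·13=65, Quay→A 5·9=45, Milton→A 8·11=88. Service 354; fixed 180; total 534.
{A}: service 570 + fixed 58 = 628
{A, B, C}: service 330 + fixed 310 = 640
No other subset beats 534.

Minimum total cost: 534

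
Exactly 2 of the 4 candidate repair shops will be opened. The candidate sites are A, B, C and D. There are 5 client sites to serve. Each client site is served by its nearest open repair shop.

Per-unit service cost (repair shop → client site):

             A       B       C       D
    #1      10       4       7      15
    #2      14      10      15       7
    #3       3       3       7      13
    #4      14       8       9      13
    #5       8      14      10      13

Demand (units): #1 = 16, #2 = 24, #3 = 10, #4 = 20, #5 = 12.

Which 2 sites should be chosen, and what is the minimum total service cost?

Choose B and D; total service cost 578.

With exactly 2 open, each client site uses its cheapest among the chosen.
{B, D}: #1→B 4·16=64, #2→D 7·24=168, #3→B 3·10=30, #4→B 8·20=160, #5→D 13·12=156. Service cost 578.
{A, B}: service cost 590
{B, C}: service cost 614
Among all 6 size-2 choices, {B, D} is lowest.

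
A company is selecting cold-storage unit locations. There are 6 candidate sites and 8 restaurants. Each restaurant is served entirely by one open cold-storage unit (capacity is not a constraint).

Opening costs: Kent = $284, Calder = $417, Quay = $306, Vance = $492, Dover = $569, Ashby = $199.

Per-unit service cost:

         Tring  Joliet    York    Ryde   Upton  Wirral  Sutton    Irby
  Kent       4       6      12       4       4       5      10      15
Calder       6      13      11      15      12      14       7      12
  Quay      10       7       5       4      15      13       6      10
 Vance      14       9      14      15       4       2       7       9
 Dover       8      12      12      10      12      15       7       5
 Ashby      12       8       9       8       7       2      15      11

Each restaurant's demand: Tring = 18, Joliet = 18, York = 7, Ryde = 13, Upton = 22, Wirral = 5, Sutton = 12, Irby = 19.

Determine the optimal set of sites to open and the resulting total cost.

Open Kent only; minimum total cost 1118.

For any fixed open set, each restaurant goes to its cheapest open site; total = fixed + service.
{Kent}: Tring→Kent 4·18=72, Joliet→Kent 6·18=108, York→Kent 12·7=84, Ryde→Kent 4·13=52, Upton→Kent 4·22=88, Wirral→Kent 5·5=25, Sutton→Kent 10·12=120, Irby→Kent 15·19=285. Service 834; fixed 284; total 1118.
{Kent, Ashby}: Tring→Kent 4·18=72, Joliet→Kent 6·18=108, York→Ashby 9·7=63, Ryde→Kent 4·13=52, Upton→Kent 4·22=88, Wirral→Ashby 2·5=10, Sutton→Kent 10·12=120, Irby→Ashby 11·19=209. Service 722; fixed 483; total 1205.
{Kent, Quay}: service 642 + fixed 590 = 1232
{Kent, Calder, Quay, Vance, Dover, Ashby}: service 532 + fixed 2267 = 2799
No other subset beats 1118.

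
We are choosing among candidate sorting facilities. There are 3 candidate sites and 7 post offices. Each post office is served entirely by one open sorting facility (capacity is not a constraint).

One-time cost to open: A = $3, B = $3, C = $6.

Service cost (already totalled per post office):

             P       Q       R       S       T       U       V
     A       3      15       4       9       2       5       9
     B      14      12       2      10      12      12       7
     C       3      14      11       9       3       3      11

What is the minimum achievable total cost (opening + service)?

For any fixed open set, each post office goes to its cheapest open site; total = fixed + service.
{A, B}: P→A 3, Q→B 12, R→B 2, S→A 9, T→A 2, U→A 5, V→B 7. Service 40; fixed 6; total 46.
{B, C}: service 39 + fixed 9 = 48
{A}: service 47 + fixed 3 = 50
{A, B, C}: service 38 + fixed 12 = 50
No other subset beats 46.

Minimum total cost: 46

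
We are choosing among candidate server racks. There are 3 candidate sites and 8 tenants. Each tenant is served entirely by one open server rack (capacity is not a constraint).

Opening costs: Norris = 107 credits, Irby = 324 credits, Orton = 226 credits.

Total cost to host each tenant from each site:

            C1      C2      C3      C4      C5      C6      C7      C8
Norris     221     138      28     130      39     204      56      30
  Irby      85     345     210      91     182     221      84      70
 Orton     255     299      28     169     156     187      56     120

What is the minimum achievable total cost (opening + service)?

Minimum total cost: 953

For any fixed open set, each tenant goes to its cheapest open site; total = fixed + service.
{Norris}: C1→Norris 221, C2→Norris 138, C3→Norris 28, C4→Norris 130, C5→Norris 39, C6→Norris 204, C7→Norris 56, C8→Norris 30. Service 846; fixed 107; total 953.
{Norris, Irby}: service 671 + fixed 431 = 1102
{Norris, Orton}: C1→Norris 221, C2→Norris 138, C3→Norris 28, C4→Norris 130, C5→Norris 39, C6→Orton 187, C7→Norris 56, C8→Norris 30. Service 829; fixed 333; total 1162.
{Norris, Irby, Orton}: service 654 + fixed 657 = 1311
(All 7 nonempty subsets were checked; Norris only is lowest.)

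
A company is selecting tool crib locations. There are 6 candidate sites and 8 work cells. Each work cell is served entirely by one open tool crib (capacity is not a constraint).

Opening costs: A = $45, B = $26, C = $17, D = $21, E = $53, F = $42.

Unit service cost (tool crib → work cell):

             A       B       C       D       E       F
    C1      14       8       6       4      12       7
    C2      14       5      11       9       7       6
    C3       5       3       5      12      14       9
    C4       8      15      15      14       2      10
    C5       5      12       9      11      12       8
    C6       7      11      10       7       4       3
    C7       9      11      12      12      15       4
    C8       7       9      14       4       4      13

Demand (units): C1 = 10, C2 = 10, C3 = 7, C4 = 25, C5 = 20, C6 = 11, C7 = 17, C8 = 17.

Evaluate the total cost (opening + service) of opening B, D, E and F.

Total cost: 632

Each work cell is assigned to its cheapest site among the open ones.
{B, D, E, F}: C1→D 4·10=40, C2→B 5·10=50, C3→B 3·7=21, C4→E 2·25=50, C5→F 8·20=160, C6→F 3·11=33, C7→F 4·17=68, C8→D 4·17=68. Service 490; fixed 142; total 632.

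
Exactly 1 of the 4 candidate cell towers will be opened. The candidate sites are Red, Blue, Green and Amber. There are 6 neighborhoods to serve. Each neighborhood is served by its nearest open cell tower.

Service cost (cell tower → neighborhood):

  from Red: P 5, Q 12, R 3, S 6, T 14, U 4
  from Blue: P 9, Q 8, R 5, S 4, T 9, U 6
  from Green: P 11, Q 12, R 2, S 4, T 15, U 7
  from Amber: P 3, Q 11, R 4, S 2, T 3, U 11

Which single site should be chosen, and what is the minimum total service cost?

Choose Amber only; total service cost 34.

With exactly 1 open, each neighborhood uses its cheapest among the chosen.
{Amber}: P→Amber 3, Q→Amber 11, R→Amber 4, S→Amber 2, T→Amber 3, U→Amber 11. Service cost 34.
{Blue}: service cost 41
{Red}: service cost 44
Among all 4 size-1 choices, {Amber} is lowest.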